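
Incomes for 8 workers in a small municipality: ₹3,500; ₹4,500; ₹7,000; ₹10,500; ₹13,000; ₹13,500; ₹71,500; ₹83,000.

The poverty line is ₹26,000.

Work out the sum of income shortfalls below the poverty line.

Incomes under z: ₹3,500, ₹4,500, ₹7,000, ₹10,500, ₹13,000, ₹13,500 (q = 6 of N = 8).
Individual gaps: 26000−3500 = 22500; 26000−4500 = 21500; 26000−7000 = 19000; 26000−10500 = 15500; 26000−13000 = 13000; 26000−13500 = 12500.
Aggregate gap = ₹104,000.

₹104,000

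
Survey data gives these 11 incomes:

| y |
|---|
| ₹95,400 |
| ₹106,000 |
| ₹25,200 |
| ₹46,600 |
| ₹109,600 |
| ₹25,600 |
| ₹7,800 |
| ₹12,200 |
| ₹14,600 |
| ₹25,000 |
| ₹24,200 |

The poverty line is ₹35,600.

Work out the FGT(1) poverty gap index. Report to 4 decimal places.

0.2926

Incomes under z: ₹7,800, ₹12,200, ₹14,600, ₹24,200, ₹25,000, ₹25,200, ₹25,600 (q = 7 of N = 11).
Relative gaps: (35600−7800)/35600 = 0.7809; (35600−12200)/35600 = 0.6573; (35600−14600)/35600 = 0.5899; (35600−24200)/35600 = 0.3202; (35600−25000)/35600 = 0.2978; (35600−25200)/35600 = 0.2921; (35600−25600)/35600 = 0.2809.
Sum of shortfalls = 3.219101; P₁ averages over all N: 3.219101 / 11 = 0.2926.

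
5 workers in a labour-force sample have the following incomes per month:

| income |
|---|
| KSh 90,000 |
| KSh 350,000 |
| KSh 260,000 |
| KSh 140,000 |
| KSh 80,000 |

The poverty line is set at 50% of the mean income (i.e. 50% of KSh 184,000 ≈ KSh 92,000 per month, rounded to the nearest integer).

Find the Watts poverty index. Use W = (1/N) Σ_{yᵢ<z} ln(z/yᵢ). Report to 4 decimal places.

Incomes under z: KSh 80,000, KSh 90,000 (q = 2 of N = 5).
Log gaps: ln(92000/80000) = 0.1398; ln(92000/90000) = 0.0220.
W = 0.161741 / 5 = 0.0323.

0.0323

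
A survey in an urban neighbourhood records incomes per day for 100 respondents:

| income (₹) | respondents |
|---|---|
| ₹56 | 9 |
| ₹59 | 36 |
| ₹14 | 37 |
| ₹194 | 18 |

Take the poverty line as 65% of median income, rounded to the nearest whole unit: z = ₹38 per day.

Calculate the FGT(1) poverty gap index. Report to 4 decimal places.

0.2337

Below the line: 37×₹14 (q = 37 of N = 100).
Gap ratios (z−y)/z: (38−14)/38 = 0.6316 (×37).
Sum of shortfalls = 23.368421; P₁ averages over all N: 23.368421 / 100 = 0.2337.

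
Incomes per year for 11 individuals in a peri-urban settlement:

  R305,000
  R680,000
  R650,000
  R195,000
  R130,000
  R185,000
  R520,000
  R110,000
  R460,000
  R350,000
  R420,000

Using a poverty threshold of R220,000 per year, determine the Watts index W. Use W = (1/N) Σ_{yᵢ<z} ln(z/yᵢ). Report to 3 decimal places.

0.138

Poor units: R110,000, R130,000, R185,000, R195,000 (q = 4 of N = 11).
Log shortfalls: ln(220000/110000) = 0.6931; ln(220000/130000) = 0.5261; ln(220000/185000) = 0.1733; ln(220000/195000) = 0.1206.
W = 1.513140 / 11 = 0.138.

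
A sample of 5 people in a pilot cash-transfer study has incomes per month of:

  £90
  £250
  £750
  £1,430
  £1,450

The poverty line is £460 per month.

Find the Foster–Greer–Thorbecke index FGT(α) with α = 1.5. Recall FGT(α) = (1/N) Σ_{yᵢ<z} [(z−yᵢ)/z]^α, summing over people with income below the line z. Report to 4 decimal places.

0.2060

Below the line: £90, £250 (q = 2 of N = 5).
Relative gaps: (460−90)/460 = 0.8043; (460−250)/460 = 0.4565.
Raised to α = 1.5: 0.72138; 0.30846.
Sum = 1.029838; FGT(1.5) = 1.029838 / 5 = 0.2060.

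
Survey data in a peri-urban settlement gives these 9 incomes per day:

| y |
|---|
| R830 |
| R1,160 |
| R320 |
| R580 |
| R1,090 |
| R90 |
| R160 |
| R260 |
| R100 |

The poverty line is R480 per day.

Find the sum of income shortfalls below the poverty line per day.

Below the line: R90, R100, R160, R260, R320 (q = 5 of N = 9).
Individual gaps: 480−90 = 390; 480−100 = 380; 480−160 = 320; 480−260 = 220; 480−320 = 160.
Aggregate gap = R1,470.

R1,470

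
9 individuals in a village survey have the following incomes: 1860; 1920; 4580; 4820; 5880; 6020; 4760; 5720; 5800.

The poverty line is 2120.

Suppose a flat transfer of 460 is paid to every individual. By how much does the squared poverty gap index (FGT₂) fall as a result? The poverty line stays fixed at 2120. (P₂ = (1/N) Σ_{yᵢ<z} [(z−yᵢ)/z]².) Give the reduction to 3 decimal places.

0.003

Before: below the line — 1860, 1920; squared poverty gap index (FGT₂) = 0.00266.
After the 460 transfer: below the line — none; squared poverty gap index (FGT₂) = 0.00000.
Reduction = 0.00266 − 0.00000 = 0.003.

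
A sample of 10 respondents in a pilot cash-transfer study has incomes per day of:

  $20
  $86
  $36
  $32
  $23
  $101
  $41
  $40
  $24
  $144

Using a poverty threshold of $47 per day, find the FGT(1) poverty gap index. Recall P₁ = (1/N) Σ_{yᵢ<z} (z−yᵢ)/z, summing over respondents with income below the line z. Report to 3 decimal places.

0.240

Poor units: $20, $23, $24, $32, $36, $40, $41 (q = 7 of N = 10).
Normalized shortfalls: (47−20)/47 = 0.5745; (47−23)/47 = 0.5106; (47−24)/47 = 0.4894; (47−32)/47 = 0.3191; (47−36)/47 = 0.2340; (47−40)/47 = 0.1489; (47−41)/47 = 0.1277.
Σ = 2.404255. Dividing by the full population N = 10 gives P₁ = 0.240.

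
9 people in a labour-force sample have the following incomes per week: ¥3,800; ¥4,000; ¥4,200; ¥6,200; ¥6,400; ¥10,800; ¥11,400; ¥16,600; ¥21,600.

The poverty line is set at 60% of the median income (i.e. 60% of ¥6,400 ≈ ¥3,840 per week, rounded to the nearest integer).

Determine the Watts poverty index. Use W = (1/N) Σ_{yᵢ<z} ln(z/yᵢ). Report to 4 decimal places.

Below z: ¥3,800 (q = 1 of N = 9).
Log shortfalls: ln(3840/3800) = 0.0105.
W = 0.010471 / 9 = 0.0012.

0.0012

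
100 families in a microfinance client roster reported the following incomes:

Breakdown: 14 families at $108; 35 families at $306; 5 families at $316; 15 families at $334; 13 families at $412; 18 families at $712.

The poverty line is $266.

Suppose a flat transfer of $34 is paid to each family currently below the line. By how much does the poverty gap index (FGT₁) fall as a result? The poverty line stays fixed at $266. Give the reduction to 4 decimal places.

Before: below the line — 14×$108; poverty gap index (FGT₁) = 0.083158.
After the $34 transfer: below the line — 14×$142; poverty gap index (FGT₁) = 0.065263.
Reduction = 0.083158 − 0.065263 = 0.0179.

0.0179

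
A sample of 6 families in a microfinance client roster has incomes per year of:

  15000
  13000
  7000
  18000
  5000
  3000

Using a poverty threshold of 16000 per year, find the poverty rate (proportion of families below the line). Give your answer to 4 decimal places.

0.8333

5 of the 6 families have income below 16000.
H = 5/6 = 0.8333.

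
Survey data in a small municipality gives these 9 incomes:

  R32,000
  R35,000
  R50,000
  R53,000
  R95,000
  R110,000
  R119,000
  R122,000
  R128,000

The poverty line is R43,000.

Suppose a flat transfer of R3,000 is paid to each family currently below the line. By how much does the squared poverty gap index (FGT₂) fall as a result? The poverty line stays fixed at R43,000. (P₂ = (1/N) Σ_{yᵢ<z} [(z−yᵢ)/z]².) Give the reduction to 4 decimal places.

0.0058

Before: below the line — R32,000, R35,000; squared poverty gap index (FGT₂) = 0.011117.
After the R3,000 transfer: below the line — R35,000, R38,000; squared poverty gap index (FGT₂) = 0.005348.
Reduction = 0.011117 − 0.005348 = 0.0058.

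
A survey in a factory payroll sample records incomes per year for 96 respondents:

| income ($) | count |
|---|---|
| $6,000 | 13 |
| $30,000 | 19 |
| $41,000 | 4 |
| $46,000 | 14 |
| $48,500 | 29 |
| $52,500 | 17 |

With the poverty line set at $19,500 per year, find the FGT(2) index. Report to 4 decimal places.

0.0649

Incomes under z: 13×$6,000 (q = 13 of N = 96).
Gap ratios (z−y)/z: (19500−6000)/19500 = 0.6923 (×13).
Squared: 0.4793 (×13).
Sum = 6.230769; P₂ = 6.230769 / 96 = 0.0649.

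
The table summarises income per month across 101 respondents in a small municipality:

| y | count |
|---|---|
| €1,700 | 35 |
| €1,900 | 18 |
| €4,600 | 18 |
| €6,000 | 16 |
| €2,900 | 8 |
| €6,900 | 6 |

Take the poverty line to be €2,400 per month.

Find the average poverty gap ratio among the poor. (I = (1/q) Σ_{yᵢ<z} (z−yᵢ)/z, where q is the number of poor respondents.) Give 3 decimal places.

0.263

Poor units: 35×€1,700, 18×€1,900 (q = 53 of N = 101).
Shortfall ratios (z−y)/z: 0.2917 (×35), 0.2083 (×18); sum = 13.958333.
The income-gap ratio divides by q (the poor only): 13.958333 / 53 = 0.263.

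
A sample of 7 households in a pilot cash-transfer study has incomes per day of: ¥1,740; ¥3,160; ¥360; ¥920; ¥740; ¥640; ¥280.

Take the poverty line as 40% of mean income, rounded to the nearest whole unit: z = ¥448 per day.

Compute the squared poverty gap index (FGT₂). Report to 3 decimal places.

0.026

Poor units: ¥280, ¥360 (q = 2 of N = 7).
Normalized shortfalls: (448−280)/448 = 0.3750; (448−360)/448 = 0.1964.
Squared: 0.1406; 0.0386.
Sum = 0.179209; P₂ = 0.179209 / 7 = 0.026.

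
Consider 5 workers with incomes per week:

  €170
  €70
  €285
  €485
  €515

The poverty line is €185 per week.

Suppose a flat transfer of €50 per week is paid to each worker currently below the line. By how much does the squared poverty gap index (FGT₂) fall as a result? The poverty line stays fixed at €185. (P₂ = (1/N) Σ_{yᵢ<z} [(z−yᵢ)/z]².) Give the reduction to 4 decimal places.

0.0539

Before: below the line — €70, €170; squared poverty gap index (FGT₂) = 0.078598.
After the €50 transfer: below the line — €120; squared poverty gap index (FGT₂) = 0.024690.
Reduction = 0.078598 − 0.024690 = 0.0539.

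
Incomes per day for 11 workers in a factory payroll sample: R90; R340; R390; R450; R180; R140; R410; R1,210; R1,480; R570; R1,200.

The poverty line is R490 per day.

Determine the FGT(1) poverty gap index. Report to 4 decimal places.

0.2653

Incomes under z: R90, R140, R180, R340, R390, R410, R450 (q = 7 of N = 11).
Normalized shortfalls: (490−90)/490 = 0.8163; (490−140)/490 = 0.7143; (490−180)/490 = 0.6327; (490−340)/490 = 0.3061; (490−390)/490 = 0.2041; (490−410)/490 = 0.1633; (490−450)/490 = 0.0816.
Σ = 2.918367. Dividing by the full population N = 11 gives P₁ = 0.2653.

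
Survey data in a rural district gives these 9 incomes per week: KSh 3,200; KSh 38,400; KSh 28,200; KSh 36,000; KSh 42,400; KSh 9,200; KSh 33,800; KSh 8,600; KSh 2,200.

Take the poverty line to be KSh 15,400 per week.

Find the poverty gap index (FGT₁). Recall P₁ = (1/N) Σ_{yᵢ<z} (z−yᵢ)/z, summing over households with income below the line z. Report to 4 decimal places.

Below z: KSh 2,200, KSh 3,200, KSh 8,600, KSh 9,200 (q = 4 of N = 9).
Shortfall ratios: (15400−2200)/15400 = 0.8571; (15400−3200)/15400 = 0.7922; (15400−8600)/15400 = 0.4416; (15400−9200)/15400 = 0.4026.
Sum of shortfalls = 2.493506; P₁ averages over all N: 2.493506 / 9 = 0.2771.

0.2771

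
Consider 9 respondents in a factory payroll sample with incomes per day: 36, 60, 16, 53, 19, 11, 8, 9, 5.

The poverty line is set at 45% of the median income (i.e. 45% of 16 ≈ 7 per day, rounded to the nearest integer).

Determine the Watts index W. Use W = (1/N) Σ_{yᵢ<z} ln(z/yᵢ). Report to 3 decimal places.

0.037

Below the line: 5 (q = 1 of N = 9).
Log shortfalls: ln(7/5) = 0.3365.
W = 0.336472 / 9 = 0.037.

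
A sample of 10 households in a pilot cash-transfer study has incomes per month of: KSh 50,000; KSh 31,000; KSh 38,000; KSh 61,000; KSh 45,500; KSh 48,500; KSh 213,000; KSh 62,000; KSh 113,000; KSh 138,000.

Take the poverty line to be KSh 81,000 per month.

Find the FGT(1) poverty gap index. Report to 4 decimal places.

0.2852

Poor units: KSh 31,000, KSh 38,000, KSh 45,500, KSh 48,500, KSh 50,000, KSh 61,000, KSh 62,000 (q = 7 of N = 10).
Normalized shortfalls: (81000−31000)/81000 = 0.6173; (81000−38000)/81000 = 0.5309; (81000−45500)/81000 = 0.4383; (81000−48500)/81000 = 0.4012; (81000−50000)/81000 = 0.3827; (81000−61000)/81000 = 0.2469; (81000−62000)/81000 = 0.2346.
Σ = 2.851852. Dividing by the full population N = 10 gives P₁ = 0.2852.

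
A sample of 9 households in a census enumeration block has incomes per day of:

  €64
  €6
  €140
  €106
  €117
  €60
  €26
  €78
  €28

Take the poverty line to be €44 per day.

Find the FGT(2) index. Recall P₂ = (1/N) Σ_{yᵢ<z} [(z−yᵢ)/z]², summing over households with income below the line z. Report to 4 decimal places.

Below the line: €6, €26, €28 (q = 3 of N = 9).
Shortfall ratios: (44−6)/44 = 0.8636; (44−26)/44 = 0.4091; (44−28)/44 = 0.3636.
Squared: 0.7459; 0.1674; 0.1322.
Sum = 1.045455; P₂ = 1.045455 / 9 = 0.1162.

0.1162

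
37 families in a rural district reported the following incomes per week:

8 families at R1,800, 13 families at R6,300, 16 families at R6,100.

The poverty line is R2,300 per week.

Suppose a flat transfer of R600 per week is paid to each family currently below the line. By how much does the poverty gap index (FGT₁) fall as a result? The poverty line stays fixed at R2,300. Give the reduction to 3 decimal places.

Before: below the line — 8×R1,800; poverty gap index (FGT₁) = 0.04700.
After the R600 transfer: below the line — none; poverty gap index (FGT₁) = 0.00000.
Reduction = 0.04700 − 0.00000 = 0.047.

0.047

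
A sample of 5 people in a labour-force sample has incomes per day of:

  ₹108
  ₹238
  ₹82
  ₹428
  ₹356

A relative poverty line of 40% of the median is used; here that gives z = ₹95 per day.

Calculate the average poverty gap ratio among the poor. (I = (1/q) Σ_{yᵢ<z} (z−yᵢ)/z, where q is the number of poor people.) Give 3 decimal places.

0.137

Incomes under z: ₹82 (q = 1 of N = 5).
Shortfall ratios (z−y)/z: 0.1368; sum = 0.136842.
The income-gap ratio divides by q (the poor only): 0.136842 / 1 = 0.137.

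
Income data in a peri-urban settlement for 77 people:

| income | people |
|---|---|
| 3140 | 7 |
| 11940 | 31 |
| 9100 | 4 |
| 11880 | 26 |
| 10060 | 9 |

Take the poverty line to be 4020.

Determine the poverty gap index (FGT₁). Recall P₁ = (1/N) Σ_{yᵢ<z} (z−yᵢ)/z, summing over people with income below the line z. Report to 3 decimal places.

Incomes under z: 7×3140 (q = 7 of N = 77).
Shortfall ratios: (4020−3140)/4020 = 0.2189 (×7).
Sum of shortfalls = 1.532338; P₁ averages over all N: 1.532338 / 77 = 0.020.

0.020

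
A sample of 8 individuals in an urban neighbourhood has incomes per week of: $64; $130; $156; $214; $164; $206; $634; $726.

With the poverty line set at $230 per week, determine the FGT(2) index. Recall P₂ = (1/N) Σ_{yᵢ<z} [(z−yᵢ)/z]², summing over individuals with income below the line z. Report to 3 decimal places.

0.114

Below z: $64, $130, $156, $164, $206, $214 (q = 6 of N = 8).
Normalized shortfalls: (230−64)/230 = 0.7217; (230−130)/230 = 0.4348; (230−156)/230 = 0.3217; (230−164)/230 = 0.2870; (230−206)/230 = 0.1043; (230−214)/230 = 0.0696.
Squared: 0.5209; 0.1890; 0.1035; 0.0823; 0.0109; 0.0048.
Sum = 0.911531; P₂ = 0.911531 / 8 = 0.114.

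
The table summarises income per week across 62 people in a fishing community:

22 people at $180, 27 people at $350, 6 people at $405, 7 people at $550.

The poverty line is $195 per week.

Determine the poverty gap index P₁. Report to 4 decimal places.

0.0273

Below z: 22×$180 (q = 22 of N = 62).
Relative gaps: (195−180)/195 = 0.0769 (×22).
Σ = 1.692308. Dividing by the full population N = 62 gives P₁ = 0.0273.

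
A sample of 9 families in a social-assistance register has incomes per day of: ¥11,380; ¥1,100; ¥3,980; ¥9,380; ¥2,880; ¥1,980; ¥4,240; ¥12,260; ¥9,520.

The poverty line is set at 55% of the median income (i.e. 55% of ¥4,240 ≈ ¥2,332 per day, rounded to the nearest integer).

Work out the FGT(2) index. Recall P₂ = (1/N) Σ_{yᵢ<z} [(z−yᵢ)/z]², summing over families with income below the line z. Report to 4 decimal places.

Incomes under z: ¥1,100, ¥1,980 (q = 2 of N = 9).
Normalized shortfalls: (2332−1100)/2332 = 0.5283; (2332−1980)/2332 = 0.1509.
Squared: 0.2791; 0.0228.
Sum = 0.301887; P₂ = 0.301887 / 9 = 0.0335.

0.0335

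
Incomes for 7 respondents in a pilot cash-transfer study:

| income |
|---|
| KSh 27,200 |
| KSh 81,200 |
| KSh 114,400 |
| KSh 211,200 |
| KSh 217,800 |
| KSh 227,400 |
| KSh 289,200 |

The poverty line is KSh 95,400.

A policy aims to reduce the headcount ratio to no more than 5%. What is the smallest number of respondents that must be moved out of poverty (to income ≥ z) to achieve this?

2 of the 7 respondents are poor, so H = 2/7 = 0.286.
A headcount ratio of at most 5% allows at most ⌊0.05 × 7⌋ = 0 poor respondents.
So at least 2 − 0 = 2 must be lifted.

2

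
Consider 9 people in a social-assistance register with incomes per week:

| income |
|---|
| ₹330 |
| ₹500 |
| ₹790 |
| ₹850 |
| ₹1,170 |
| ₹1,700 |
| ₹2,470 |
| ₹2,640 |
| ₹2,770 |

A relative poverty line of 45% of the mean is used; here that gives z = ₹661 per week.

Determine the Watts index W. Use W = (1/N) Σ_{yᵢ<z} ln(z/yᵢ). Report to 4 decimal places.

Below the line: ₹330, ₹500 (q = 2 of N = 9).
Log shortfalls: ln(661/330) = 0.6947; ln(661/500) = 0.2791.
W = 0.973807 / 9 = 0.1082.

0.1082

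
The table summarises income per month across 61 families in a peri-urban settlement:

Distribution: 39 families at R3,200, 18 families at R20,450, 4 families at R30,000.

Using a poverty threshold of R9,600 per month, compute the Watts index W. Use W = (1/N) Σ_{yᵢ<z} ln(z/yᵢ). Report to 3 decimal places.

0.702

Poor units: 39×R3,200 (q = 39 of N = 61).
ln(z/y) terms: ln(9600/3200) = 1.0986 (×39).
W = 42.845879 / 61 = 0.702.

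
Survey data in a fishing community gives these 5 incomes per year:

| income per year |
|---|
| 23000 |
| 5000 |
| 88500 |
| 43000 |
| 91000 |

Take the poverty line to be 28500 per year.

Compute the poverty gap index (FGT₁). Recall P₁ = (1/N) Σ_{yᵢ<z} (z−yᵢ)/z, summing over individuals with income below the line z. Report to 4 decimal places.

0.2035

Poor units: 5000, 23000 (q = 2 of N = 5).
Relative gaps: (28500−5000)/28500 = 0.8246; (28500−23000)/28500 = 0.1930.
Sum of shortfalls = 1.017544; P₁ averages over all N: 1.017544 / 5 = 0.2035.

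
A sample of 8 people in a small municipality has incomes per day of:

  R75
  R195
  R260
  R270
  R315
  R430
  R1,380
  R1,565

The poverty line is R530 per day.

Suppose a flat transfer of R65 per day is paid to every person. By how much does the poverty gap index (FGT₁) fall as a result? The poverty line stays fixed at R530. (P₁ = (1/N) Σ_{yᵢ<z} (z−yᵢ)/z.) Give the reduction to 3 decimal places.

Before: below the line — R75, R195, R260, R270, R315, R430; poverty gap index (FGT₁) = 0.38561.
After the R65 transfer: below the line — R140, R260, R325, R335, R380, R495; poverty gap index (FGT₁) = 0.29363.
Reduction = 0.38561 − 0.29363 = 0.092.

0.092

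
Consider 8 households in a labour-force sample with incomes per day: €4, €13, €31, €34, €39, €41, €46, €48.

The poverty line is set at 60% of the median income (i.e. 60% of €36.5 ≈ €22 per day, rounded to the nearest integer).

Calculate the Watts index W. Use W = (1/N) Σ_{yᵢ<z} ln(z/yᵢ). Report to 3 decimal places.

0.279

Poor units: €4, €13 (q = 2 of N = 8).
Log shortfalls: ln(22/4) = 1.7047; ln(22/13) = 0.5261.
W = 2.230841 / 8 = 0.279.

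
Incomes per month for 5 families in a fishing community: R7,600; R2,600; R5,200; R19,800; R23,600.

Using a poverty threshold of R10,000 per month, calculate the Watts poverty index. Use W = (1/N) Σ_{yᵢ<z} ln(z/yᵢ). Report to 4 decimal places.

0.4551

Below z: R2,600, R5,200, R7,600 (q = 3 of N = 5).
Log gaps: ln(10000/2600) = 1.3471; ln(10000/5200) = 0.6539; ln(10000/7600) = 0.2744.
W = 2.275437 / 5 = 0.4551.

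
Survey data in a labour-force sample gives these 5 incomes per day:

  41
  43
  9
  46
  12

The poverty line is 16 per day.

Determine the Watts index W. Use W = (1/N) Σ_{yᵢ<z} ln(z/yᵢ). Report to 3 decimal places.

0.173

Below the line: 9, 12 (q = 2 of N = 5).
Log shortfalls: ln(16/9) = 0.5754; ln(16/12) = 0.2877.
W = 0.863046 / 5 = 0.173.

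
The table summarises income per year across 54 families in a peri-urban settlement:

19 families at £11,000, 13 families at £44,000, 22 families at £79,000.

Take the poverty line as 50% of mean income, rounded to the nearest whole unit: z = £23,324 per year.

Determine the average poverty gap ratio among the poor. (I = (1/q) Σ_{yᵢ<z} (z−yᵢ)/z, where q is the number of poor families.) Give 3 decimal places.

0.528

Incomes under z: 19×£11,000 (q = 19 of N = 54).
Shortfall ratios (z−y)/z: 0.5284 (×19); sum = 10.039273.
I averages over the q = 19 poor units only: 10.039273 / 19 = 0.528.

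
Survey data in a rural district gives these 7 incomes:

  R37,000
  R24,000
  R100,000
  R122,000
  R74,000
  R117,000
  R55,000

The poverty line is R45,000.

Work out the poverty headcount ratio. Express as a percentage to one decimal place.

2 of the 7 families have income below R45,000.
H = 2/7 = 28.6%.

28.6%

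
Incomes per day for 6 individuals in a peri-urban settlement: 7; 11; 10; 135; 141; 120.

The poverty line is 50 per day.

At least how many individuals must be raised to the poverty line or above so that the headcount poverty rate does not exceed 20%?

2

3 of the 6 individuals are poor, so H = 3/6 = 0.500.
A headcount ratio of at most 20% allows at most ⌊0.20 × 6⌋ = 1 poor individuals.
So at least 3 − 1 = 2 must be lifted.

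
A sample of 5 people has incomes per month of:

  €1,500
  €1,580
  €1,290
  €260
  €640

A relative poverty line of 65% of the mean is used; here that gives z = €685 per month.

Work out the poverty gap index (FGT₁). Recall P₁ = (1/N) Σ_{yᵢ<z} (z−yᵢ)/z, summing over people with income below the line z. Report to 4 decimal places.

0.1372

Incomes under z: €260, €640 (q = 2 of N = 5).
Gap ratios (z−y)/z: (685−260)/685 = 0.6204; (685−640)/685 = 0.0657.
Σ = 0.686131. Dividing by the full population N = 5 gives P₁ = 0.1372.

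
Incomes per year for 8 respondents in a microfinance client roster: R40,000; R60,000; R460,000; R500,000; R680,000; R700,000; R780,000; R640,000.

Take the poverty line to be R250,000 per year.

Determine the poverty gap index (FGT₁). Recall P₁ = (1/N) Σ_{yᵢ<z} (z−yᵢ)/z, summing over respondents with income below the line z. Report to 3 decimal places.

Poor units: R40,000, R60,000 (q = 2 of N = 8).
Shortfall ratios: (250000−40000)/250000 = 0.8400; (250000−60000)/250000 = 0.7600.
Sum of shortfalls = 1.600000; P₁ averages over all N: 1.600000 / 8 = 0.200.

0.200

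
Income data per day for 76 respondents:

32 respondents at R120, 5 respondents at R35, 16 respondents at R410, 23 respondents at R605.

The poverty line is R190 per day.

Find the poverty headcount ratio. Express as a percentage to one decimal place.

48.7%

37 of the 76 respondents have income below R190.
H = 37/76 = 48.7%.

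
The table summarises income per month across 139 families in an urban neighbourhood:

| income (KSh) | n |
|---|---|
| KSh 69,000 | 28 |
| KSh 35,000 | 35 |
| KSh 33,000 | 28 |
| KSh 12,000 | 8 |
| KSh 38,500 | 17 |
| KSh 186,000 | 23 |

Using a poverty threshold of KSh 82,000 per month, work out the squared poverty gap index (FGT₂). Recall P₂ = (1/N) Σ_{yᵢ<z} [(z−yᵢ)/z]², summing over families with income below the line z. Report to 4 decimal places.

0.2361

Poor units: 8×KSh 12,000, 28×KSh 33,000, 35×KSh 35,000, 17×KSh 38,500, 28×KSh 69,000 (q = 116 of N = 139).
Shortfall ratios: (82000−12000)/82000 = 0.8537 (×8); (82000−33000)/82000 = 0.5976 (×28); (82000−35000)/82000 = 0.5732 (×35); (82000−38500)/82000 = 0.5305 (×17); (82000−69000)/82000 = 0.1585 (×28).
Squared: 0.7287 (×8); 0.3571 (×28); 0.3285 (×35); 0.2814 (×17); 0.0251 (×28).
Sum = 32.814285; P₂ = 32.814285 / 139 = 0.2361.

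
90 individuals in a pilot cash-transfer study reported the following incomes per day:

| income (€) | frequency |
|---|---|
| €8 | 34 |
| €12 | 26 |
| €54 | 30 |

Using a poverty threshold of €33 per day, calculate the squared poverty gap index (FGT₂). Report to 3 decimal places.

Incomes under z: 34×€8, 26×€12 (q = 60 of N = 90).
Normalized shortfalls: (33−8)/33 = 0.7576 (×34); (33−12)/33 = 0.6364 (×26).
Squared: 0.5739 (×34); 0.4050 (×26).
Sum = 30.042241; P₂ = 30.042241 / 90 = 0.334.

0.334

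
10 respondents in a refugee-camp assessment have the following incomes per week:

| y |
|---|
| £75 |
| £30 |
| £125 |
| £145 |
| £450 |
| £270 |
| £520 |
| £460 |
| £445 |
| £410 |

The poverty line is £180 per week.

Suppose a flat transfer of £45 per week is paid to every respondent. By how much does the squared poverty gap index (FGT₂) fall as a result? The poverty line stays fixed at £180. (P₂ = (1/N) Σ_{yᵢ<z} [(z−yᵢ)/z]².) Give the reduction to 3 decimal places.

0.071

Before: below the line — £30, £75, £125, £145; squared poverty gap index (FGT₂) = 0.11659.
After the £45 transfer: below the line — £75, £120, £170; squared poverty gap index (FGT₂) = 0.04545.
Reduction = 0.11659 − 0.04545 = 0.071.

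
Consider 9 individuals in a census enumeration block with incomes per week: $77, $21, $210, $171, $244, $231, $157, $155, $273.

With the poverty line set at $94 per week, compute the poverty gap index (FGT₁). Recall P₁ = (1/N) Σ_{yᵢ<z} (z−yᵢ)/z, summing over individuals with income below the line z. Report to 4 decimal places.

Poor units: $21, $77 (q = 2 of N = 9).
Shortfall ratios: (94−21)/94 = 0.7766; (94−77)/94 = 0.1809.
Sum of shortfalls = 0.957447; P₁ averages over all N: 0.957447 / 9 = 0.1064.

0.1064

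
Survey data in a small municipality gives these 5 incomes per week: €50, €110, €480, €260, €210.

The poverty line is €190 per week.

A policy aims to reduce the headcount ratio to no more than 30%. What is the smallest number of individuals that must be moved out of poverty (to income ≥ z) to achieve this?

Currently q = 2 of N = 5 are below the line (H = 0.400).
A headcount ratio of at most 30% allows at most ⌊0.30 × 5⌋ = 1 poor individuals.
So at least 2 − 1 = 1 must be lifted.

1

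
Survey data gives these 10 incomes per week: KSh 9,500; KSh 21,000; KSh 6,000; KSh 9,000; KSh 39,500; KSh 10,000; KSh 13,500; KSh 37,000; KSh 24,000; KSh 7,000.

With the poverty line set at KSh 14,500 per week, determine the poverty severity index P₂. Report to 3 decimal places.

0.098

Incomes under z: KSh 6,000, KSh 7,000, KSh 9,000, KSh 9,500, KSh 10,000, KSh 13,500 (q = 6 of N = 10).
Shortfall ratios: (14500−6000)/14500 = 0.5862; (14500−7000)/14500 = 0.5172; (14500−9000)/14500 = 0.3793; (14500−9500)/14500 = 0.3448; (14500−10000)/14500 = 0.3103; (14500−13500)/14500 = 0.0690.
Squared: 0.3436; 0.2675; 0.1439; 0.1189; 0.0963; 0.0048.
Sum = 0.975030; P₂ = 0.975030 / 10 = 0.098.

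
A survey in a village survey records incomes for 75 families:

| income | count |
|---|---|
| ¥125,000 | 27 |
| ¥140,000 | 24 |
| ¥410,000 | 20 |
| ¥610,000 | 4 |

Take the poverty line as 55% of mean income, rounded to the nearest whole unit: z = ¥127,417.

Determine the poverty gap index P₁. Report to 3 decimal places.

Incomes under z: 27×¥125,000 (q = 27 of N = 75).
Shortfall ratios: (127417−125000)/127417 = 0.0190 (×27).
Σ = 0.512169. Dividing by the full population N = 75 gives P₁ = 0.007.

0.007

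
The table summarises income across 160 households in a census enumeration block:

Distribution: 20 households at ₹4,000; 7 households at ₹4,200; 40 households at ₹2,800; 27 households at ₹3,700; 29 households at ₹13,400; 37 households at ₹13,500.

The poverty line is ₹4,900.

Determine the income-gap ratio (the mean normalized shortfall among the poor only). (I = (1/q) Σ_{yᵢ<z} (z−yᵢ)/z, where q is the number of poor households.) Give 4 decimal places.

Incomes under z: 40×₹2,800, 27×₹3,700, 20×₹4,000, 7×₹4,200 (q = 94 of N = 160).
Shortfall ratios (z−y)/z: 0.4286 (×40), 0.2449 (×27), 0.1837 (×20), 0.1429 (×7); sum = 28.428571.
I averages over the q = 94 poor units only: 28.428571 / 94 = 0.3024.

0.3024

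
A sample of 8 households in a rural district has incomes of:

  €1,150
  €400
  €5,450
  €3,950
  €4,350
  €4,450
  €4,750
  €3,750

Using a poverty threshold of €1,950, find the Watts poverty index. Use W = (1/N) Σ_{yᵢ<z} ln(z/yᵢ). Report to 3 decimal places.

Incomes under z: €400, €1,150 (q = 2 of N = 8).
Log gaps: ln(1950/400) = 1.5841; ln(1950/1150) = 0.5281.
W = 2.112188 / 8 = 0.264.

0.264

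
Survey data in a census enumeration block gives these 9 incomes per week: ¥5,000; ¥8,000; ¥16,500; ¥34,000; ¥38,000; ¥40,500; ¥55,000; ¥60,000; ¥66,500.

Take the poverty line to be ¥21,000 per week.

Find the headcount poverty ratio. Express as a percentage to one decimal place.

3 of the 9 households have income below ¥21,000.
H = 3/9 = 33.3%.

33.3%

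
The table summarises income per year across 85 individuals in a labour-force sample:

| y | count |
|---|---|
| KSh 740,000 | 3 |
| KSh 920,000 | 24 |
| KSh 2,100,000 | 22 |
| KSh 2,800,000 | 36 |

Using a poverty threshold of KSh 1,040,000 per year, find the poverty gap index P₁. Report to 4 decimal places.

Incomes under z: 3×KSh 740,000, 24×KSh 920,000 (q = 27 of N = 85).
Shortfall ratios: (1040000−740000)/1040000 = 0.2885 (×3); (1040000−920000)/1040000 = 0.1154 (×24).
Σ = 3.634615. Dividing by the full population N = 85 gives P₁ = 0.0428.

0.0428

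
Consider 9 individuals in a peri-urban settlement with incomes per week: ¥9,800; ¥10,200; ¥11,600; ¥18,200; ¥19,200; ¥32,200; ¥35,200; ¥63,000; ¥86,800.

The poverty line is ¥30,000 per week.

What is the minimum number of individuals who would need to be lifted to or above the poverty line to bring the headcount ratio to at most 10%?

5

Currently q = 5 of N = 9 are below the line (H = 0.556).
A headcount ratio of at most 10% allows at most ⌊0.10 × 9⌋ = 0 poor individuals.
So at least 5 − 0 = 5 must be lifted.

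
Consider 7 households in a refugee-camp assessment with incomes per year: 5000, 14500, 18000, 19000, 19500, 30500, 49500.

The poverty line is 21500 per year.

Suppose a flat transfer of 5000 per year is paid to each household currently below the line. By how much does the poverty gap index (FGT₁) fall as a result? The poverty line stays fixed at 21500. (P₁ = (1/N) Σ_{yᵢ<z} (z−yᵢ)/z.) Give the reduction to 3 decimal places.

Before: below the line — 5000, 14500, 18000, 19000, 19500; poverty gap index (FGT₁) = 0.20930.
After the 5000 transfer: below the line — 10000, 19500; poverty gap index (FGT₁) = 0.08970.
Reduction = 0.20930 − 0.08970 = 0.120.

0.120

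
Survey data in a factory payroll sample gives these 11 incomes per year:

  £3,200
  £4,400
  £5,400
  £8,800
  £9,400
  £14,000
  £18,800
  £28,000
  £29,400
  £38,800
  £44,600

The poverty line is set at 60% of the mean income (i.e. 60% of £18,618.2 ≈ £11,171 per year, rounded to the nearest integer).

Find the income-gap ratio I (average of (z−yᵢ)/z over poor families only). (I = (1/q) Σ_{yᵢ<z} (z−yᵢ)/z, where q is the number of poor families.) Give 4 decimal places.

Incomes under z: £3,200, £4,400, £5,400, £8,800, £9,400 (q = 5 of N = 11).
Relative gaps: 0.7135, 0.6061, 0.5166, 0.2122, 0.1585; sum = 2.207054.
I averages over the q = 5 poor units only: 2.207054 / 5 = 0.4414.

0.4414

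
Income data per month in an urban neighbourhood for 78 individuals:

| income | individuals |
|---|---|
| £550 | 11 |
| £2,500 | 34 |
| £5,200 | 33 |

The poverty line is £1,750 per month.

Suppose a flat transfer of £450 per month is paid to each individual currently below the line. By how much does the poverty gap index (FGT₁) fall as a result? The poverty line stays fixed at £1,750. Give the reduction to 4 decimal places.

0.0363

Before: below the line — 11×£550; poverty gap index (FGT₁) = 0.096703.
After the £450 transfer: below the line — 11×£1,000; poverty gap index (FGT₁) = 0.060440.
Reduction = 0.096703 − 0.060440 = 0.0363.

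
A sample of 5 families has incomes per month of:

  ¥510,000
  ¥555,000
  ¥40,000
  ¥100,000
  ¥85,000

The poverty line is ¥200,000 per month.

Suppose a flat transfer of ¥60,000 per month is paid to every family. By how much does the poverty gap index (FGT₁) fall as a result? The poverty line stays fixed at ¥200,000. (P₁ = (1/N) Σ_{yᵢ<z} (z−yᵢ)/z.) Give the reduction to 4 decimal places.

Before: below the line — ¥40,000, ¥85,000, ¥100,000; poverty gap index (FGT₁) = 0.375000.
After the ¥60,000 transfer: below the line — ¥100,000, ¥145,000, ¥160,000; poverty gap index (FGT₁) = 0.195000.
Reduction = 0.375000 − 0.195000 = 0.1800.

0.1800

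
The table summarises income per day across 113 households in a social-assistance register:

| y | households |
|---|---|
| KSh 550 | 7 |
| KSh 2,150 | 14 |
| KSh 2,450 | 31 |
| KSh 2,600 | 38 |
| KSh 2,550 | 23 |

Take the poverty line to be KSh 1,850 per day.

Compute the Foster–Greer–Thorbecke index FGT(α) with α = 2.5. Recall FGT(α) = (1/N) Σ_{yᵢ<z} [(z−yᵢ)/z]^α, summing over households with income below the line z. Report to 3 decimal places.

Below the line: 7×KSh 550 (q = 7 of N = 113).
Shortfall ratios: (1850−550)/1850 = 0.7027 (×7).
Raised to α = 2.5: 0.41393 (×7).
Sum = 2.897524; FGT(2.5) = 2.897524 / 113 = 0.026.

0.026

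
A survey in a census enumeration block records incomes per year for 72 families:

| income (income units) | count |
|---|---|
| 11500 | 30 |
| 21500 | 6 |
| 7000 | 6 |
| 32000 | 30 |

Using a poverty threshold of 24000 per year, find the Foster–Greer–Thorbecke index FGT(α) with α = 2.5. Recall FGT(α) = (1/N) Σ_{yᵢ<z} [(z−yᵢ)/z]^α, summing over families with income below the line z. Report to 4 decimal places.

0.1171

Below z: 6×7000, 30×11500, 6×21500 (q = 42 of N = 72).
Normalized shortfalls: (24000−7000)/24000 = 0.7083 (×6); (24000−11500)/24000 = 0.5208 (×30); (24000−21500)/24000 = 0.1042 (×6).
Raised to α = 2.5: 0.42227 (×6); 0.19577 (×30); 0.00350 (×6).
Sum = 8.427766; FGT(2.5) = 8.427766 / 72 = 0.1171.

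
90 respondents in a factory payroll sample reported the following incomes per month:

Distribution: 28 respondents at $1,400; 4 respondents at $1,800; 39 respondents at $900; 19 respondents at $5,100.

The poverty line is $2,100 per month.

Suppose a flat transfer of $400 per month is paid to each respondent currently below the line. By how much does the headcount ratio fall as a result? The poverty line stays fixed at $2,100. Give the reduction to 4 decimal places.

0.0444

Before: below the line — 39×$900, 28×$1,400, 4×$1,800; headcount ratio = 0.788889.
After the $400 transfer: below the line — 39×$1,300, 28×$1,800; headcount ratio = 0.744444.
Reduction = 0.788889 − 0.744444 = 0.0444.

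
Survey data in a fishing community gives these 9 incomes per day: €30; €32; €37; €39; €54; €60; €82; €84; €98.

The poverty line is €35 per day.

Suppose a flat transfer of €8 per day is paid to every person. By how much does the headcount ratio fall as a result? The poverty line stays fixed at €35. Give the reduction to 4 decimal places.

Before: below the line — €30, €32; headcount ratio = 0.222222.
After the €8 transfer: below the line — none; headcount ratio = 0.000000.
Reduction = 0.222222 − 0.000000 = 0.2222.

0.2222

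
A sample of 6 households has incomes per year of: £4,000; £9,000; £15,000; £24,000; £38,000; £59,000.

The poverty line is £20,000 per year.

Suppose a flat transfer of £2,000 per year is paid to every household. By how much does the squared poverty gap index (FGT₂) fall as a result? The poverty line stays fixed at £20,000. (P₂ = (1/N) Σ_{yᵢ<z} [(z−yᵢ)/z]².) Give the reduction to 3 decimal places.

Before: below the line — £4,000, £9,000, £15,000; squared poverty gap index (FGT₂) = 0.16750.
After the £2,000 transfer: below the line — £6,000, £11,000, £17,000; squared poverty gap index (FGT₂) = 0.11917.
Reduction = 0.16750 − 0.11917 = 0.048.

0.048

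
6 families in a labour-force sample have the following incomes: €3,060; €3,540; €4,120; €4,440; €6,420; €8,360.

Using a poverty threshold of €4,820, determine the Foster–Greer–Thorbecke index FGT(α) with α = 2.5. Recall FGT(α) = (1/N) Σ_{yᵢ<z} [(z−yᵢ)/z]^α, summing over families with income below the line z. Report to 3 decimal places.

0.021

Below z: €3,060, €3,540, €4,120, €4,440 (q = 4 of N = 6).
Shortfall ratios: (4820−3060)/4820 = 0.3651; (4820−3540)/4820 = 0.2656; (4820−4120)/4820 = 0.1452; (4820−4440)/4820 = 0.0788.
Raised to α = 2.5: 0.08057; 0.03634; 0.00804; 0.00175.
Sum = 0.126693; FGT(2.5) = 0.126693 / 6 = 0.021.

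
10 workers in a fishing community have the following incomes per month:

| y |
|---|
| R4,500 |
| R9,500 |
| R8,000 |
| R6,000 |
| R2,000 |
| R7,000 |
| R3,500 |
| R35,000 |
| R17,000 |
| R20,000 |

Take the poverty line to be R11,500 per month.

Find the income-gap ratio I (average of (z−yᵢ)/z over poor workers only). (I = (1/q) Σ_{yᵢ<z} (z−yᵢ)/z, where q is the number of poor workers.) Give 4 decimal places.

Poor units: R2,000, R3,500, R4,500, R6,000, R7,000, R8,000, R9,500 (q = 7 of N = 10).
Shortfall ratios (z−y)/z: 0.8261, 0.6957, 0.6087, 0.4783, 0.3913, 0.3043, 0.1739; sum = 3.478261.
The income-gap ratio divides by q (the poor only): 3.478261 / 7 = 0.4969.

0.4969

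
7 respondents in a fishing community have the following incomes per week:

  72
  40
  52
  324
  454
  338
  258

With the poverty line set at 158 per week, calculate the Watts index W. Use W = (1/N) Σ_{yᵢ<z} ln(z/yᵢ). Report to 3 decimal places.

0.467

Poor units: 40, 52, 72 (q = 3 of N = 7).
Log shortfalls: ln(158/40) = 1.3737; ln(158/52) = 1.1114; ln(158/72) = 0.7859.
W = 3.270996 / 7 = 0.467.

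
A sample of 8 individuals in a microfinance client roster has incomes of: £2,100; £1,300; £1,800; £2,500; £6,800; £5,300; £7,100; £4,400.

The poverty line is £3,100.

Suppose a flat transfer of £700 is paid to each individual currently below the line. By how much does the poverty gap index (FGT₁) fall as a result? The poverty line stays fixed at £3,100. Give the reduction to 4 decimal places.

0.1089

Before: below the line — £1,300, £1,800, £2,100, £2,500; poverty gap index (FGT₁) = 0.189516.
After the £700 transfer: below the line — £2,000, £2,500, £2,800; poverty gap index (FGT₁) = 0.080645.
Reduction = 0.189516 − 0.080645 = 0.1089.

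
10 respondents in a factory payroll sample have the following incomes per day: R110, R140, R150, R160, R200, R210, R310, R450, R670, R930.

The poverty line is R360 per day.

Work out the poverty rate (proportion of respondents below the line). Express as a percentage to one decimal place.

70.0%

7 of the 10 respondents have income below R360.
H = 7/10 = 70.0%.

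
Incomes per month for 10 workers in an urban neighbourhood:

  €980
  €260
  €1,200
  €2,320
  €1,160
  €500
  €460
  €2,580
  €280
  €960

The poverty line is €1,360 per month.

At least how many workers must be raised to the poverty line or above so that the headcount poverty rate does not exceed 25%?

6

Currently q = 8 of N = 10 are below the line (H = 0.800).
A headcount ratio of at most 25% allows at most ⌊0.25 × 10⌋ = 2 poor workers.
So at least 8 − 2 = 6 must be lifted.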